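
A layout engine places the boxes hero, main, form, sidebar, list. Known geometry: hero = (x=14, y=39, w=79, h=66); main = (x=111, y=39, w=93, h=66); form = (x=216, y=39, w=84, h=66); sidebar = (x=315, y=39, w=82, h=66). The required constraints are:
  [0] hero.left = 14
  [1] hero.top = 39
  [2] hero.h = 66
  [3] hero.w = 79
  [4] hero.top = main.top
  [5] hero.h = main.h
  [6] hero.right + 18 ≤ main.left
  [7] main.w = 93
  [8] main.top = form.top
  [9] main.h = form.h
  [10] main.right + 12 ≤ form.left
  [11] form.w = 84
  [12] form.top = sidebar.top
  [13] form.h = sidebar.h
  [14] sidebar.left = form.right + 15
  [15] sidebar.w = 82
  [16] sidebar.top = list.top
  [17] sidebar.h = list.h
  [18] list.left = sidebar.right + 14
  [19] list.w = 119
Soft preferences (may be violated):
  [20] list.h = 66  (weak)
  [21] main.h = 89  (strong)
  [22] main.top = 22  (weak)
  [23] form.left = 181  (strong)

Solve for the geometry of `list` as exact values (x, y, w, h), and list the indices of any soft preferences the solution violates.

1. list.y = 39  [sidebar.top = list.top]
2. list.h = 66  [sidebar.h = list.h]
3. list.x = 411  [list.left = sidebar.right + 14]
4. list.w = 119  [list.w = 119]

list = (x=411, y=39, w=119, h=66)
violated soft preferences: 21, 22, 23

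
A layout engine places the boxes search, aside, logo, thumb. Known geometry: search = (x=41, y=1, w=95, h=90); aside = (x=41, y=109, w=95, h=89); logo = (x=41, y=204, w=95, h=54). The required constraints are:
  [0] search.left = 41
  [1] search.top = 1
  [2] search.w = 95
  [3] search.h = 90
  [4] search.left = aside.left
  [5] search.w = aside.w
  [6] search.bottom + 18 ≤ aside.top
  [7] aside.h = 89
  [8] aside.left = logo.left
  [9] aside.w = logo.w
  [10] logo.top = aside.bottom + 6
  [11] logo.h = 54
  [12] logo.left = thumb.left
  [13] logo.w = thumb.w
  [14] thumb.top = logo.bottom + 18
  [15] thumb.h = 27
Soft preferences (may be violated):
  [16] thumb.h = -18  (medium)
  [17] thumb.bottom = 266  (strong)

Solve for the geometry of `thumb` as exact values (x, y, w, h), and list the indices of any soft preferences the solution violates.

thumb = (x=41, y=276, w=95, h=27)
violated soft preferences: 16, 17

1. thumb.x = 41  [logo.left = thumb.left]
2. thumb.w = 95  [logo.w = thumb.w]
3. thumb.y = 276  [thumb.top = logo.bottom + 18]
4. thumb.h = 27  [thumb.h = 27]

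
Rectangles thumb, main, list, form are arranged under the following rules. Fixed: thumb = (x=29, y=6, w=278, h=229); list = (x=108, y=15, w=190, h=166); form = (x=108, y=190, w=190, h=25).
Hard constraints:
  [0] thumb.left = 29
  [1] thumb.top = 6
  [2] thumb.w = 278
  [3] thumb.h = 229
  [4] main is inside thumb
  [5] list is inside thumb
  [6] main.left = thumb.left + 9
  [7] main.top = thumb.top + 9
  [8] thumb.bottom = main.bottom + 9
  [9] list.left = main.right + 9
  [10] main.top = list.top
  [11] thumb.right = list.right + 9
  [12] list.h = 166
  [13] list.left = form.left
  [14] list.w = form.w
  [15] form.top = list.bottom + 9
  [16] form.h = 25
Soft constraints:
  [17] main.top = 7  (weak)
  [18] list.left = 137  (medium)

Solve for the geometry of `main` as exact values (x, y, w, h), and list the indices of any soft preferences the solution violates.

1. main.x = 38  [main.left = thumb.left + 9]
2. main.y = 15  [main.top = thumb.top + 9]
3. main.h = 211  [thumb.bottom = main.bottom + 9]
4. main.w = 61  [list.left = main.right + 9]

main = (x=38, y=15, w=61, h=211)
violated soft preferences: 17, 18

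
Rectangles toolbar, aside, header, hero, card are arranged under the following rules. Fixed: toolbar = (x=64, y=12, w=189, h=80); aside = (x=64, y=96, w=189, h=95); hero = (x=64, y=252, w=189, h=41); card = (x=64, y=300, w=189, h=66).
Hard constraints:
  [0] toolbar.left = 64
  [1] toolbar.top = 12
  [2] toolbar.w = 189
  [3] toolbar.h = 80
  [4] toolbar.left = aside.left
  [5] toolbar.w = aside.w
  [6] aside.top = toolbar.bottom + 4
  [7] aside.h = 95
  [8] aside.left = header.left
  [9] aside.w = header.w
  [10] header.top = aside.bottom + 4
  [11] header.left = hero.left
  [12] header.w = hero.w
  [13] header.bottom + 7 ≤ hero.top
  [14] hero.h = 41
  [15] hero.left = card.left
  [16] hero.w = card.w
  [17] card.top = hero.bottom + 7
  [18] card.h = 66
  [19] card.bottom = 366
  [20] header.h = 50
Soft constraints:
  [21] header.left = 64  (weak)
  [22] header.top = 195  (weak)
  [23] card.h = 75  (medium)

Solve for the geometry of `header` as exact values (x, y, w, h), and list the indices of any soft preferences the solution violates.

header = (x=64, y=195, w=189, h=50)
violated soft preferences: 23

1. header.x = 64  [aside.left = header.left]
2. header.w = 189  [aside.w = header.w]
3. header.y = 195  [header.top = aside.bottom + 4]
4. header.h = 50  [header.h = 50]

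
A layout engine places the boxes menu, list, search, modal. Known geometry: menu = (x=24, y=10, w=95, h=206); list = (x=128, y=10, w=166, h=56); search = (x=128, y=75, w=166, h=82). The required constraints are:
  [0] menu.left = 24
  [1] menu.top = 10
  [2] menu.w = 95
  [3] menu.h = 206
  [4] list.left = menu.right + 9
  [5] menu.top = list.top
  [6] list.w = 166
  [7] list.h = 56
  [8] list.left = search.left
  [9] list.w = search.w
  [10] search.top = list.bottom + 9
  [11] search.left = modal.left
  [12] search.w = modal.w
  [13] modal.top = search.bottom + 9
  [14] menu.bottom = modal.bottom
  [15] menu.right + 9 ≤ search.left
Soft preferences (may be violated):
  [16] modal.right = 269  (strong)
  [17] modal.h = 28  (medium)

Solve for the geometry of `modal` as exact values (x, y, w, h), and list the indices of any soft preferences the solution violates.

1. modal.x = 128  [search.left = modal.left]
2. modal.w = 166  [search.w = modal.w]
3. modal.y = 166  [modal.top = search.bottom + 9]
4. modal.h = 50  [menu.bottom = modal.bottom]

modal = (x=128, y=166, w=166, h=50)
violated soft preferences: 16, 17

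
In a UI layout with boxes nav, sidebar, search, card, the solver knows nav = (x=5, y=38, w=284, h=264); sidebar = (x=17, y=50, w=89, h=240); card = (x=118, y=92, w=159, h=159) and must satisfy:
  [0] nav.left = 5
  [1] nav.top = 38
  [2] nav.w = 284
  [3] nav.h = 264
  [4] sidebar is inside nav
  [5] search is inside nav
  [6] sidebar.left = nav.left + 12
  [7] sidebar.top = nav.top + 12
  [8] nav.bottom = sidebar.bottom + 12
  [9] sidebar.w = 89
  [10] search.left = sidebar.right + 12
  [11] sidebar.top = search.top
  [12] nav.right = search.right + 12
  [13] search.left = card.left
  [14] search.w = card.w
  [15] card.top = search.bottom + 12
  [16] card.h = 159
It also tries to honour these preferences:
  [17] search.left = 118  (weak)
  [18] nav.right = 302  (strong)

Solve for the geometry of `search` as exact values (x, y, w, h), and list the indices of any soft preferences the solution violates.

search = (x=118, y=50, w=159, h=30)
violated soft preferences: 18

1. search.x = 118  [search.left = sidebar.right + 12]
2. search.y = 50  [sidebar.top = search.top]
3. search.w = 159  [nav.right = search.right + 12]
4. search.h = 30  [card.top = search.bottom + 12]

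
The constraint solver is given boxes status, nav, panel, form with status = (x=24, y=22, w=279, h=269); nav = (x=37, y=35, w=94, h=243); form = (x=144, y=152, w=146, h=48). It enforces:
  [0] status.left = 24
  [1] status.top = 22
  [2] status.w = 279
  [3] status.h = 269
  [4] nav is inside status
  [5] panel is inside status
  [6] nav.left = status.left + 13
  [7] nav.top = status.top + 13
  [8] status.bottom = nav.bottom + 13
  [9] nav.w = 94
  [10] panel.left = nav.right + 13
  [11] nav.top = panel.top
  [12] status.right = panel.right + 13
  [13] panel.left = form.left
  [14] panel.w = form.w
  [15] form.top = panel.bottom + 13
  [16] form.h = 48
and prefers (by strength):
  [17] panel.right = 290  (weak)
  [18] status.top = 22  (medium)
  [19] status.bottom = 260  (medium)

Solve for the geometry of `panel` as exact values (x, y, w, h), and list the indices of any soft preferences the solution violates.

panel = (x=144, y=35, w=146, h=104)
violated soft preferences: 19

1. panel.x = 144  [panel.left = nav.right + 13]
2. panel.y = 35  [nav.top = panel.top]
3. panel.w = 146  [status.right = panel.right + 13]
4. panel.h = 104  [form.top = panel.bottom + 13]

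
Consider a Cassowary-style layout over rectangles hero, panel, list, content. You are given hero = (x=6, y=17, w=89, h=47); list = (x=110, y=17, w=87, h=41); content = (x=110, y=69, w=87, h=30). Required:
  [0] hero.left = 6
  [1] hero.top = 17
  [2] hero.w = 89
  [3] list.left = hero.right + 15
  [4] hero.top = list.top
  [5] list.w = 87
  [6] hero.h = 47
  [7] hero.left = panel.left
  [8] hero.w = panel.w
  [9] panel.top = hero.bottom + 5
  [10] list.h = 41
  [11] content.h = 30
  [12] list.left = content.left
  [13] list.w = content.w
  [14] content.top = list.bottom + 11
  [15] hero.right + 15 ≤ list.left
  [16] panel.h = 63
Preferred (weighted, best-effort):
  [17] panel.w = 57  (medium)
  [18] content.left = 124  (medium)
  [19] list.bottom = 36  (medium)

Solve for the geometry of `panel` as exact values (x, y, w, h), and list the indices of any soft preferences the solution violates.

1. panel.x = 6  [hero.left = panel.left]
2. panel.w = 89  [hero.w = panel.w]
3. panel.y = 69  [panel.top = hero.bottom + 5]
4. panel.h = 63  [panel.h = 63]

panel = (x=6, y=69, w=89, h=63)
violated soft preferences: 17, 18, 19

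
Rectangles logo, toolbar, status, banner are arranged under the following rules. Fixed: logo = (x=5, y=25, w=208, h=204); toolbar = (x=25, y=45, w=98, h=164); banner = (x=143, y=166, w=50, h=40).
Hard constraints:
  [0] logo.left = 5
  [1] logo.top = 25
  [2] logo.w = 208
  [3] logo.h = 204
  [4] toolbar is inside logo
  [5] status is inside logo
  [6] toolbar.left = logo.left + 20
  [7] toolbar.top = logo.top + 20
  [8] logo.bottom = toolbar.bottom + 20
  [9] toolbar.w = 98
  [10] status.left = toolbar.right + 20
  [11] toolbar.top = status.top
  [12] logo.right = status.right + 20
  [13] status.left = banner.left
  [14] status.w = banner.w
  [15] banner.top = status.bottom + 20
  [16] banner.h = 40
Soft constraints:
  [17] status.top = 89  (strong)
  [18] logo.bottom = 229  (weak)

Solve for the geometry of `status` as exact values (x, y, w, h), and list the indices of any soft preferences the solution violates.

status = (x=143, y=45, w=50, h=101)
violated soft preferences: 17

1. status.x = 143  [status.left = toolbar.right + 20]
2. status.y = 45  [toolbar.top = status.top]
3. status.w = 50  [logo.right = status.right + 20]
4. status.h = 101  [banner.top = status.bottom + 20]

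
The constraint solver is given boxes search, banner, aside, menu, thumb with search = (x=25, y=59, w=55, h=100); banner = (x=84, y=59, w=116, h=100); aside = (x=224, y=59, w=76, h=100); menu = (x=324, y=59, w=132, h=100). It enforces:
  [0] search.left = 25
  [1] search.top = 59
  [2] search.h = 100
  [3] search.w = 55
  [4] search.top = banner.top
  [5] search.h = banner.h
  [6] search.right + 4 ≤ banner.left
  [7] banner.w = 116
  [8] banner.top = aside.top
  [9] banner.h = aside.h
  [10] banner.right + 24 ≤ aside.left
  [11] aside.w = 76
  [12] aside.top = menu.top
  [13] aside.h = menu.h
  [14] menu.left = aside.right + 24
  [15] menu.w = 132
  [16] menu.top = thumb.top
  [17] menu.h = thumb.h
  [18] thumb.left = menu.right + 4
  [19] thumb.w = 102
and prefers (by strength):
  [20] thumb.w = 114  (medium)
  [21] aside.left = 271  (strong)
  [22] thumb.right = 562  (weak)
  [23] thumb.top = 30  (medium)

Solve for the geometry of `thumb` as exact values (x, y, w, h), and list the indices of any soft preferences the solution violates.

1. thumb.y = 59  [menu.top = thumb.top]
2. thumb.h = 100  [menu.h = thumb.h]
3. thumb.x = 460  [thumb.left = menu.right + 4]
4. thumb.w = 102  [thumb.w = 102]

thumb = (x=460, y=59, w=102, h=100)
violated soft preferences: 20, 21, 23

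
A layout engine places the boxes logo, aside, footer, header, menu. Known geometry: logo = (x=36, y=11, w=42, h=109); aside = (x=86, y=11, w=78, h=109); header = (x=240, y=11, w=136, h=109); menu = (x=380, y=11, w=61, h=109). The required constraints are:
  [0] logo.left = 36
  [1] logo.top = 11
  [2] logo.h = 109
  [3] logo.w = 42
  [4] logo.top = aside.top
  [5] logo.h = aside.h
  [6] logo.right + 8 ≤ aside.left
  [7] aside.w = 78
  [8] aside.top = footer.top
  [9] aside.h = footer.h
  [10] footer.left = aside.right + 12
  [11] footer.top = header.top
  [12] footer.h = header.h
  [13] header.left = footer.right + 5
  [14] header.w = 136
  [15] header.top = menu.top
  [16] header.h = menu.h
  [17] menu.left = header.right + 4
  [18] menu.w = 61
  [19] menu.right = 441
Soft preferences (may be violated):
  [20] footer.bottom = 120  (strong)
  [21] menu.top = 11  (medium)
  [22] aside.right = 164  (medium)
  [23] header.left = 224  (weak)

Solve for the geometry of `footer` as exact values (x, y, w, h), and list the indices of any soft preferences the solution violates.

footer = (x=176, y=11, w=59, h=109)
violated soft preferences: 23

1. footer.y = 11  [aside.top = footer.top]
2. footer.h = 109  [aside.h = footer.h]
3. footer.x = 176  [footer.left = aside.right + 12]
4. footer.w = 59  [header.left = footer.right + 5]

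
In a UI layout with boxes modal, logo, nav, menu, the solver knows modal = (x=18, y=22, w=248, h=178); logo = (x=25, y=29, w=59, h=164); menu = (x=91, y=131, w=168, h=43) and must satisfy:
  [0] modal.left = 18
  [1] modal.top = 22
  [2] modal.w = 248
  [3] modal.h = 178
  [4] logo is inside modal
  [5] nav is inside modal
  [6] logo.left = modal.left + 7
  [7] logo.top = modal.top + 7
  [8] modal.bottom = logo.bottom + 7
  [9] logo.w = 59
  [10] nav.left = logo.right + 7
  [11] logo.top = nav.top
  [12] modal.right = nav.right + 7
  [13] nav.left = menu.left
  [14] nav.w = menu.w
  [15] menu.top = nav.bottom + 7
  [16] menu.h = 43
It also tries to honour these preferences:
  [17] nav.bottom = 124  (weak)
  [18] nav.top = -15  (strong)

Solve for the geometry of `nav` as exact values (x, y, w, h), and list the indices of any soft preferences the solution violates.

nav = (x=91, y=29, w=168, h=95)
violated soft preferences: 18

1. nav.x = 91  [nav.left = logo.right + 7]
2. nav.y = 29  [logo.top = nav.top]
3. nav.w = 168  [modal.right = nav.right + 7]
4. nav.h = 95  [menu.top = nav.bottom + 7]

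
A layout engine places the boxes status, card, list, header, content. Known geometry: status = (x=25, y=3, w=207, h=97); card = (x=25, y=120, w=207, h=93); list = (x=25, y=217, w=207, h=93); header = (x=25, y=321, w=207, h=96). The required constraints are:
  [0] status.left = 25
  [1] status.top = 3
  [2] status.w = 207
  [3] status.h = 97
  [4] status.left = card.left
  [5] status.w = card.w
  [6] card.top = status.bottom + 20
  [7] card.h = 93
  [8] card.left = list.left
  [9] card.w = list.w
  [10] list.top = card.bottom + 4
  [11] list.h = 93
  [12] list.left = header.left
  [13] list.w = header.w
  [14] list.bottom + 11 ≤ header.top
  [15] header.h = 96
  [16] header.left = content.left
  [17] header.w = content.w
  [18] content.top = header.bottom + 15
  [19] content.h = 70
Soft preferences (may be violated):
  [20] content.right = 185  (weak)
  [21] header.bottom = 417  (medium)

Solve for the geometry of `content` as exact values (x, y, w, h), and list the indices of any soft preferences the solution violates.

1. content.x = 25  [header.left = content.left]
2. content.w = 207  [header.w = content.w]
3. content.y = 432  [content.top = header.bottom + 15]
4. content.h = 70  [content.h = 70]

content = (x=25, y=432, w=207, h=70)
violated soft preferences: 20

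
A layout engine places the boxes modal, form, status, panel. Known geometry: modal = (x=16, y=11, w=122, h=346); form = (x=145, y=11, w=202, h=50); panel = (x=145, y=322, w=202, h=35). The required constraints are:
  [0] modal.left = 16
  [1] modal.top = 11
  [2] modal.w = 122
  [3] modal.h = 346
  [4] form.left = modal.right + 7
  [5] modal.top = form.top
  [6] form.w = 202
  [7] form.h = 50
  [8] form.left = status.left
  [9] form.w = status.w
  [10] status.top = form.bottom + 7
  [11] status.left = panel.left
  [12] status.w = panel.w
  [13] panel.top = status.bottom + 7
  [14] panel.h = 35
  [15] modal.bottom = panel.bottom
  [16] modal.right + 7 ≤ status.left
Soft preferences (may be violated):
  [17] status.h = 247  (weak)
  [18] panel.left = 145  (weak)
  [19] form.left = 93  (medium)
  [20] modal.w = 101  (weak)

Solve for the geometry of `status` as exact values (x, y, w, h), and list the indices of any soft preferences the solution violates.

1. status.x = 145  [form.left = status.left]
2. status.w = 202  [form.w = status.w]
3. status.y = 68  [status.top = form.bottom + 7]
4. status.h = 247  [panel.top = status.bottom + 7]

status = (x=145, y=68, w=202, h=247)
violated soft preferences: 19, 20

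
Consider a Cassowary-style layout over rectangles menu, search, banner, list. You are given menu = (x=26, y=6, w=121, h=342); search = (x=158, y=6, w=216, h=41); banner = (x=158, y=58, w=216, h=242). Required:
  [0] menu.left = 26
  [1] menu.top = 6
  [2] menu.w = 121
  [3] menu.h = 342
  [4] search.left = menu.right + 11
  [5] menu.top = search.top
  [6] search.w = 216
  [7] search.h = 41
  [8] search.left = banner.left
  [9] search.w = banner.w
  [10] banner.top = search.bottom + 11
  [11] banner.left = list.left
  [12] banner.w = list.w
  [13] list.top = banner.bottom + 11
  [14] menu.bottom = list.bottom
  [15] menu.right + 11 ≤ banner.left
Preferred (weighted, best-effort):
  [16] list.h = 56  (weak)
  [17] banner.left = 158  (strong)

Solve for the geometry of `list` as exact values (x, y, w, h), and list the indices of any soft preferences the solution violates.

1. list.x = 158  [banner.left = list.left]
2. list.w = 216  [banner.w = list.w]
3. list.y = 311  [list.top = banner.bottom + 11]
4. list.h = 37  [menu.bottom = list.bottom]

list = (x=158, y=311, w=216, h=37)
violated soft preferences: 16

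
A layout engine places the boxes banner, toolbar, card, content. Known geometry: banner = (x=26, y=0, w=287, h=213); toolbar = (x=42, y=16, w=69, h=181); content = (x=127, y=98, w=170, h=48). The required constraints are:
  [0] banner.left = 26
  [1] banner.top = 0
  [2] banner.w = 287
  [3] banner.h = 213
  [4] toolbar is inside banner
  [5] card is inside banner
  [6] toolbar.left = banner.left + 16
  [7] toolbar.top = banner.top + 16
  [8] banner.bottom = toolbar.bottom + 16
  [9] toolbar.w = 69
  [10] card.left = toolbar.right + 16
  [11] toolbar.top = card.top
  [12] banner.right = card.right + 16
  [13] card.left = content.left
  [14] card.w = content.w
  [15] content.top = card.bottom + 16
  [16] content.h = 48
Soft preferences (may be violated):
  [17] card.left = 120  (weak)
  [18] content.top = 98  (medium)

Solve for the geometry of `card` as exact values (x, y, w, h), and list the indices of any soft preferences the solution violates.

card = (x=127, y=16, w=170, h=66)
violated soft preferences: 17

1. card.x = 127  [card.left = toolbar.right + 16]
2. card.y = 16  [toolbar.top = card.top]
3. card.w = 170  [banner.right = card.right + 16]
4. card.h = 66  [content.top = card.bottom + 16]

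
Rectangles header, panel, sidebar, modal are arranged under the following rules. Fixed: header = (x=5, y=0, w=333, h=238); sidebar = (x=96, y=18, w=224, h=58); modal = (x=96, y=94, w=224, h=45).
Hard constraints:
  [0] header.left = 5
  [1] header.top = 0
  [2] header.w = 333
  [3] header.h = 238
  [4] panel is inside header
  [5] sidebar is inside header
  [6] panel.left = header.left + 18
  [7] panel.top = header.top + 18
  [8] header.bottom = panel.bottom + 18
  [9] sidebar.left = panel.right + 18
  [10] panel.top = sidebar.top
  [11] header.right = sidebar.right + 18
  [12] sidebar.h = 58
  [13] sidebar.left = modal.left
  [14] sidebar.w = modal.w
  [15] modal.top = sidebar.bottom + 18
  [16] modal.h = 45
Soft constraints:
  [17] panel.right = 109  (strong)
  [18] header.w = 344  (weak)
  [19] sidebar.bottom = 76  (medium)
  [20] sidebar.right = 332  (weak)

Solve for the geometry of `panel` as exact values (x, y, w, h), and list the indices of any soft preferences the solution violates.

panel = (x=23, y=18, w=55, h=202)
violated soft preferences: 17, 18, 20

1. panel.x = 23  [panel.left = header.left + 18]
2. panel.y = 18  [panel.top = header.top + 18]
3. panel.h = 202  [header.bottom = panel.bottom + 18]
4. panel.w = 55  [sidebar.left = panel.right + 18]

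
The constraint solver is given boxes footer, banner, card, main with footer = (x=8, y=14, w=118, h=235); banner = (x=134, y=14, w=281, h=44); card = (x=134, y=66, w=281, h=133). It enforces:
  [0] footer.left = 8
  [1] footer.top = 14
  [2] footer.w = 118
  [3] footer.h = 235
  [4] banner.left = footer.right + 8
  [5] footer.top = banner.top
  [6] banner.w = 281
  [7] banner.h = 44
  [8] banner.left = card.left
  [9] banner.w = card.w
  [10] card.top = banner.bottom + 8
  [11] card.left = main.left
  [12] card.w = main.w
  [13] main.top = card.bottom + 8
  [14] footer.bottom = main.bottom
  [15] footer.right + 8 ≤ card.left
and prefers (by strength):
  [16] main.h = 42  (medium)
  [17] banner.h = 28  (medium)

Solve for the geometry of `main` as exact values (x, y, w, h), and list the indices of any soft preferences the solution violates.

main = (x=134, y=207, w=281, h=42)
violated soft preferences: 17

1. main.x = 134  [card.left = main.left]
2. main.w = 281  [card.w = main.w]
3. main.y = 207  [main.top = card.bottom + 8]
4. main.h = 42  [footer.bottom = main.bottom]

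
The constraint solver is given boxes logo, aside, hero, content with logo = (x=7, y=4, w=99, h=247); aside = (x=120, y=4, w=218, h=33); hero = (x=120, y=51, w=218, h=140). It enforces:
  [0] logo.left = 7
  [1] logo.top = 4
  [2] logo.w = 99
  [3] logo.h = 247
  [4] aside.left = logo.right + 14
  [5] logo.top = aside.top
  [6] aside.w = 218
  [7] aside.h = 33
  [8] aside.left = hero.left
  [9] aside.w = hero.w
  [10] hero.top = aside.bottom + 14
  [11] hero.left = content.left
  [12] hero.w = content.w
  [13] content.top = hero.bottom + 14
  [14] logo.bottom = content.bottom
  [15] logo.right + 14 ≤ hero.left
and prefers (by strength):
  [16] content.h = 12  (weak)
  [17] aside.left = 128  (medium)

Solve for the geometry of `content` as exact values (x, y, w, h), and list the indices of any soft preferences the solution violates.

content = (x=120, y=205, w=218, h=46)
violated soft preferences: 16, 17

1. content.x = 120  [hero.left = content.left]
2. content.w = 218  [hero.w = content.w]
3. content.y = 205  [content.top = hero.bottom + 14]
4. content.h = 46  [logo.bottom = content.bottom]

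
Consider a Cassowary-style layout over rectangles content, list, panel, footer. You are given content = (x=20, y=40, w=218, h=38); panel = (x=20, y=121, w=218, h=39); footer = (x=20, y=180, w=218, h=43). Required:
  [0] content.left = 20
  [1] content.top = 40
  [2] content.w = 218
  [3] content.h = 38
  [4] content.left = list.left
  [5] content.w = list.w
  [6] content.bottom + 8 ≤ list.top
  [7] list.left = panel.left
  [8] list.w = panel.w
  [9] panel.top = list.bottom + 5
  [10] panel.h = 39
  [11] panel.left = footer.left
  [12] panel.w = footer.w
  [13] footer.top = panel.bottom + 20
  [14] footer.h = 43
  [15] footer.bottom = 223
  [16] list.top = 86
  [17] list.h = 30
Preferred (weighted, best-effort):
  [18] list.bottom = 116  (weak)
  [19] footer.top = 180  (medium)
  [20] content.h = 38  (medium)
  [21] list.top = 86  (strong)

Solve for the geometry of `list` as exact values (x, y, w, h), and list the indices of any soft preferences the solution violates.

1. list.x = 20  [content.left = list.left]
2. list.w = 218  [content.w = list.w]
3. list.y = 86  [list.top = 86]
4. list.h = 30  [list.h = 30]

list = (x=20, y=86, w=218, h=30)
violated soft preferences: none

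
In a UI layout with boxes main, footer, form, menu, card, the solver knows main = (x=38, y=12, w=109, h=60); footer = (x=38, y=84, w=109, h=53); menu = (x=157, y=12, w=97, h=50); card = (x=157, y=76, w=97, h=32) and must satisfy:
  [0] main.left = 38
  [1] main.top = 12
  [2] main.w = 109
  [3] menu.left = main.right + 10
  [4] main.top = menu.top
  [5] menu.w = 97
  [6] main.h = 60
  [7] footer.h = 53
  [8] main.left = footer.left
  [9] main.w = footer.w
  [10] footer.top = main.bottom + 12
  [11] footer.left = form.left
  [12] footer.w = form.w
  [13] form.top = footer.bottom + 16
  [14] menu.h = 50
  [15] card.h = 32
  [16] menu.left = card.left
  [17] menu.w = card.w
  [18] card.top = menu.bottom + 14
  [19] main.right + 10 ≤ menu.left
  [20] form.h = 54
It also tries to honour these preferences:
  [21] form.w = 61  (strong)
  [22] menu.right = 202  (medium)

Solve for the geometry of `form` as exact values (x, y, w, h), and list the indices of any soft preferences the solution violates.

1. form.x = 38  [footer.left = form.left]
2. form.w = 109  [footer.w = form.w]
3. form.y = 153  [form.top = footer.bottom + 16]
4. form.h = 54  [form.h = 54]

form = (x=38, y=153, w=109, h=54)
violated soft preferences: 21, 22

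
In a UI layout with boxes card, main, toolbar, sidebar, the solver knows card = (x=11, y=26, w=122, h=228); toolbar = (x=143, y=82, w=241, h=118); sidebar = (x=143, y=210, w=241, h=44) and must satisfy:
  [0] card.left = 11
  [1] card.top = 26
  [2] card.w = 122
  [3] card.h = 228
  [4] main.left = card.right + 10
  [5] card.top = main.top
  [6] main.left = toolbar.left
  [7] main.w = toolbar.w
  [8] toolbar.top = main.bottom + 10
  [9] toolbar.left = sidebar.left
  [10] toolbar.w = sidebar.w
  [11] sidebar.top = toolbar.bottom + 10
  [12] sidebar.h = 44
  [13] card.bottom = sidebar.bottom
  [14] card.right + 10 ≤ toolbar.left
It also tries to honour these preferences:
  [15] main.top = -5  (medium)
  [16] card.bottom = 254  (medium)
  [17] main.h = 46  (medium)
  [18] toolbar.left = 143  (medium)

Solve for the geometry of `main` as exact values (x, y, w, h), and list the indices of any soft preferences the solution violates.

1. main.x = 143  [main.left = card.right + 10]
2. main.y = 26  [card.top = main.top]
3. main.w = 241  [main.w = toolbar.w]
4. main.h = 46  [toolbar.top = main.bottom + 10]

main = (x=143, y=26, w=241, h=46)
violated soft preferences: 15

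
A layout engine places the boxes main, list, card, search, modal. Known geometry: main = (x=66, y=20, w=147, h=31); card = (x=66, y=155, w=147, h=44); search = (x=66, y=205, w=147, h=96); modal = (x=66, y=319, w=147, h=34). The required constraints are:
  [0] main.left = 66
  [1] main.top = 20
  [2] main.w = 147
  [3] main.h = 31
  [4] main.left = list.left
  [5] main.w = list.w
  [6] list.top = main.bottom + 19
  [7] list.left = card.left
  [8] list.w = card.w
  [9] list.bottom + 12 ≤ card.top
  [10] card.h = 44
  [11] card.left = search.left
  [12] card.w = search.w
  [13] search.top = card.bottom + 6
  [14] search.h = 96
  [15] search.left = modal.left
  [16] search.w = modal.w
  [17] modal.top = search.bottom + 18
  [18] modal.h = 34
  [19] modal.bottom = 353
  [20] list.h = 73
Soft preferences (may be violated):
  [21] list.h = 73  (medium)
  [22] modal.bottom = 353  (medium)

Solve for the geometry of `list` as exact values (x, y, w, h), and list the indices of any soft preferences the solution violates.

list = (x=66, y=70, w=147, h=73)
violated soft preferences: none

1. list.x = 66  [main.left = list.left]
2. list.w = 147  [main.w = list.w]
3. list.y = 70  [list.top = main.bottom + 19]
4. list.h = 73  [list.h = 73]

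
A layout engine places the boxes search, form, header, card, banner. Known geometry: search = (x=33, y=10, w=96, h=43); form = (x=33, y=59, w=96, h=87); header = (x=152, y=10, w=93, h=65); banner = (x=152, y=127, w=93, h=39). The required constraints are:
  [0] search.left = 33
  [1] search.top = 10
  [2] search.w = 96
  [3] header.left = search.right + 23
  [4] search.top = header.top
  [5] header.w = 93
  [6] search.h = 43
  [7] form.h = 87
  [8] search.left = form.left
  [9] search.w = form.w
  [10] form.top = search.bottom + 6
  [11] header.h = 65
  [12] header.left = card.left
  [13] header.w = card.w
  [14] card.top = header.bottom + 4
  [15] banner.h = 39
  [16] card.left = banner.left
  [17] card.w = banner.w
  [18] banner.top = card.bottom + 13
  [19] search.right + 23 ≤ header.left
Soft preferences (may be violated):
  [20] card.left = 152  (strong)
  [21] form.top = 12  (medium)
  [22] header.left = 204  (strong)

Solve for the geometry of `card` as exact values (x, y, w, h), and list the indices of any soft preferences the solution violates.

card = (x=152, y=79, w=93, h=35)
violated soft preferences: 21, 22

1. card.x = 152  [header.left = card.left]
2. card.w = 93  [header.w = card.w]
3. card.y = 79  [card.top = header.bottom + 4]
4. card.h = 35  [banner.top = card.bottom + 13]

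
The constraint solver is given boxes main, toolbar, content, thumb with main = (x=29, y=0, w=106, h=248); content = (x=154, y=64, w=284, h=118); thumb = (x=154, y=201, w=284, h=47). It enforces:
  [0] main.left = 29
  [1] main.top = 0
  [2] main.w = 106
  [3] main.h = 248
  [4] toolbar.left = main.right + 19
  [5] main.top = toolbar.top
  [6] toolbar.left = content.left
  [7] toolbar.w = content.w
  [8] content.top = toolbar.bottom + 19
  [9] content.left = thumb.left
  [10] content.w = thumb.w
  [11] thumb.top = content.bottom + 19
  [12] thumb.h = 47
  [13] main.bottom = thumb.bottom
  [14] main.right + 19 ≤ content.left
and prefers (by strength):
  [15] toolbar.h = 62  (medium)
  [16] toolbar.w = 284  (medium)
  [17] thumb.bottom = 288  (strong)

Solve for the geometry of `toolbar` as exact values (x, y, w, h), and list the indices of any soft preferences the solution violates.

1. toolbar.x = 154  [toolbar.left = main.right + 19]
2. toolbar.y = 0  [main.top = toolbar.top]
3. toolbar.w = 284  [toolbar.w = content.w]
4. toolbar.h = 45  [content.top = toolbar.bottom + 19]

toolbar = (x=154, y=0, w=284, h=45)
violated soft preferences: 15, 17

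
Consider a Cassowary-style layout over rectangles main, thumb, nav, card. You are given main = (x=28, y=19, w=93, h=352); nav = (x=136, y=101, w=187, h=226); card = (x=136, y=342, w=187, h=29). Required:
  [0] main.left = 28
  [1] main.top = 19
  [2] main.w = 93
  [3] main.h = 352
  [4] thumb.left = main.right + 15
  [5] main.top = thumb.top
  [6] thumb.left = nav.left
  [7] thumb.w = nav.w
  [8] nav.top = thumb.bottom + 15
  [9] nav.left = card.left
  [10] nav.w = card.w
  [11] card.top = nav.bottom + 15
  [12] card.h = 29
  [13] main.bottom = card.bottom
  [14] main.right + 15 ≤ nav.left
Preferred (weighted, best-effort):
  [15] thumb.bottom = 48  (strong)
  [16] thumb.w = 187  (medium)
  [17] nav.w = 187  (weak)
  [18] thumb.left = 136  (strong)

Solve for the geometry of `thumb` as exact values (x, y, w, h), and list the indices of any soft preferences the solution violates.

thumb = (x=136, y=19, w=187, h=67)
violated soft preferences: 15

1. thumb.x = 136  [thumb.left = main.right + 15]
2. thumb.y = 19  [main.top = thumb.top]
3. thumb.w = 187  [thumb.w = nav.w]
4. thumb.h = 67  [nav.top = thumb.bottom + 15]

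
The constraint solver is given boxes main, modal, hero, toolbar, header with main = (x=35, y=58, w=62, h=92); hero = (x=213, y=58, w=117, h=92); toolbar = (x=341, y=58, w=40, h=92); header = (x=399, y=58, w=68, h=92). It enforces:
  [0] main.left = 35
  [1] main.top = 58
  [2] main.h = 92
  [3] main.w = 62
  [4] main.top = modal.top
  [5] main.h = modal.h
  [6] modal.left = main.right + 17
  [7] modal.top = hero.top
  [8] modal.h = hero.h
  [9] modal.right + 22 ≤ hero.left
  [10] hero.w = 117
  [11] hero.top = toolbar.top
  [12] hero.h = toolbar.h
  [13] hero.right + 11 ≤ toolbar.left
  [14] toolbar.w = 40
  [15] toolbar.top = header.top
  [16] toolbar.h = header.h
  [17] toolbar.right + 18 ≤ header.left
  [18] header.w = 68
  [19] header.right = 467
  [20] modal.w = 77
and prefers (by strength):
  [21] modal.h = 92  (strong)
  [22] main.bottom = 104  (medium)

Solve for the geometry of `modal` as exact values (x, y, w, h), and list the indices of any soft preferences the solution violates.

modal = (x=114, y=58, w=77, h=92)
violated soft preferences: 22

1. modal.y = 58  [main.top = modal.top]
2. modal.h = 92  [main.h = modal.h]
3. modal.x = 114  [modal.left = main.right + 17]
4. modal.w = 77  [modal.w = 77]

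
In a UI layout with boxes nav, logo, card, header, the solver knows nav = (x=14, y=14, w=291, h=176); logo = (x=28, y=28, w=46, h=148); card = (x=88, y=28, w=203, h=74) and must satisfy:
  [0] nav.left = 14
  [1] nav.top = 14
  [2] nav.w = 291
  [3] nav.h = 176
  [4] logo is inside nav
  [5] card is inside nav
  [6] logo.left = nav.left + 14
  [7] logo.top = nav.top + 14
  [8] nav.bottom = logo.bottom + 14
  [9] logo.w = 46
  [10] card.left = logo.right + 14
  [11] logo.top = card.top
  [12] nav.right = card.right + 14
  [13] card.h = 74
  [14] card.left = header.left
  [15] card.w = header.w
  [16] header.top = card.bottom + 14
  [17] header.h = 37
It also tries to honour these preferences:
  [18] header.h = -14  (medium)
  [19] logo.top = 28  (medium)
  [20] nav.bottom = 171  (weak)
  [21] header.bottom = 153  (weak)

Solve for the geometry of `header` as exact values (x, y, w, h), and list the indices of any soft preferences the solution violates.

header = (x=88, y=116, w=203, h=37)
violated soft preferences: 18, 20

1. header.x = 88  [card.left = header.left]
2. header.w = 203  [card.w = header.w]
3. header.y = 116  [header.top = card.bottom + 14]
4. header.h = 37  [header.h = 37]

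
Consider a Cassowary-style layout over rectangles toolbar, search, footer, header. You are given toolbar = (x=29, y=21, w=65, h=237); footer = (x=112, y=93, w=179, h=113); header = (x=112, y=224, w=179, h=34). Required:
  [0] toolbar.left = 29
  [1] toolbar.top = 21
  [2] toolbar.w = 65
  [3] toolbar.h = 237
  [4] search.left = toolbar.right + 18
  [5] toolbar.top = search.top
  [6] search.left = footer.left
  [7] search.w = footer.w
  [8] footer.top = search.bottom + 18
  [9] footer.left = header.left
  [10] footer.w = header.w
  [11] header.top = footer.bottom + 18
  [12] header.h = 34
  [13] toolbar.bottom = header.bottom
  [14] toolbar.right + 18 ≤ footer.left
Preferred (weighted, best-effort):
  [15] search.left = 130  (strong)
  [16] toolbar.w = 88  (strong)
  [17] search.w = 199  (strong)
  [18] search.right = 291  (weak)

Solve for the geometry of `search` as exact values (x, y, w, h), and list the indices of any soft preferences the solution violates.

1. search.x = 112  [search.left = toolbar.right + 18]
2. search.y = 21  [toolbar.top = search.top]
3. search.w = 179  [search.w = footer.w]
4. search.h = 54  [footer.top = search.bottom + 18]

search = (x=112, y=21, w=179, h=54)
violated soft preferences: 15, 16, 17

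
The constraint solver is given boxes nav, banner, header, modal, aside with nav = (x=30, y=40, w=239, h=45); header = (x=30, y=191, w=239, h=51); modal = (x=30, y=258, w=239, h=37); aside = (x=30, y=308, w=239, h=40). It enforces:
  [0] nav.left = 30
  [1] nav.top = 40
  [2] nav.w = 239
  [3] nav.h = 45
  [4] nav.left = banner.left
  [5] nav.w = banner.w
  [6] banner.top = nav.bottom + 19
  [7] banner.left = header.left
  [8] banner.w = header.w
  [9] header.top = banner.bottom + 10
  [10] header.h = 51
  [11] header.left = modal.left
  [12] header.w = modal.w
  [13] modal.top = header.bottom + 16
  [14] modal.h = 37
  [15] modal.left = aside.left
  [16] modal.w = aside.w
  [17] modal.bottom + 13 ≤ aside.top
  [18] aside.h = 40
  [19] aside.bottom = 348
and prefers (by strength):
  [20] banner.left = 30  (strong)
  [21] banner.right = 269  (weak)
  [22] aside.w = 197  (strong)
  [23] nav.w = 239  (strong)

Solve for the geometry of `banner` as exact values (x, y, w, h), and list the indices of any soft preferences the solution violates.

banner = (x=30, y=104, w=239, h=77)
violated soft preferences: 22

1. banner.x = 30  [nav.left = banner.left]
2. banner.w = 239  [nav.w = banner.w]
3. banner.y = 104  [banner.top = nav.bottom + 19]
4. banner.h = 77  [header.top = banner.bottom + 10]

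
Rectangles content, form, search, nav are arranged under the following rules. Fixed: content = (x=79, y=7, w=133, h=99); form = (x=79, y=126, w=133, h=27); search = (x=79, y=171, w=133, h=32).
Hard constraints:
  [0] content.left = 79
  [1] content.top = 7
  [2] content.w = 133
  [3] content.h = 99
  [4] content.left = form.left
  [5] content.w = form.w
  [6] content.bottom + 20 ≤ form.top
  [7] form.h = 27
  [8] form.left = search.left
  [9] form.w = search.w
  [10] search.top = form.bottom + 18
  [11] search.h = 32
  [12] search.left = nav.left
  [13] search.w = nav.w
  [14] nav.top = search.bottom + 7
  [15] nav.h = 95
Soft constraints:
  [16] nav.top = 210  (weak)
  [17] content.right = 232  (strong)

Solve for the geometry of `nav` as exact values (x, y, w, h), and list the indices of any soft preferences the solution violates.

1. nav.x = 79  [search.left = nav.left]
2. nav.w = 133  [search.w = nav.w]
3. nav.y = 210  [nav.top = search.bottom + 7]
4. nav.h = 95  [nav.h = 95]

nav = (x=79, y=210, w=133, h=95)
violated soft preferences: 17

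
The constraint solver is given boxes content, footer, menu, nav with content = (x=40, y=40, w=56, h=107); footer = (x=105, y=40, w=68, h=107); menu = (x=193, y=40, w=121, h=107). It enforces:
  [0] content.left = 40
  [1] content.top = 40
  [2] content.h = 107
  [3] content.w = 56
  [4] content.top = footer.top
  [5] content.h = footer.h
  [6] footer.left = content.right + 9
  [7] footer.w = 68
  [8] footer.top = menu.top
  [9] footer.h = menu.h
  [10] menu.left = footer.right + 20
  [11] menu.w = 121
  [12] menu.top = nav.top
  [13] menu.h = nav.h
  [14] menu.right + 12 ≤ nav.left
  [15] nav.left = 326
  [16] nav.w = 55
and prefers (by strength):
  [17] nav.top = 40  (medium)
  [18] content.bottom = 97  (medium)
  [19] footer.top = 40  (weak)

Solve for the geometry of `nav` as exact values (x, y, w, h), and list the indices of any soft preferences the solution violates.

nav = (x=326, y=40, w=55, h=107)
violated soft preferences: 18

1. nav.y = 40  [menu.top = nav.top]
2. nav.h = 107  [menu.h = nav.h]
3. nav.x = 326  [nav.left = 326]
4. nav.w = 55  [nav.w = 55]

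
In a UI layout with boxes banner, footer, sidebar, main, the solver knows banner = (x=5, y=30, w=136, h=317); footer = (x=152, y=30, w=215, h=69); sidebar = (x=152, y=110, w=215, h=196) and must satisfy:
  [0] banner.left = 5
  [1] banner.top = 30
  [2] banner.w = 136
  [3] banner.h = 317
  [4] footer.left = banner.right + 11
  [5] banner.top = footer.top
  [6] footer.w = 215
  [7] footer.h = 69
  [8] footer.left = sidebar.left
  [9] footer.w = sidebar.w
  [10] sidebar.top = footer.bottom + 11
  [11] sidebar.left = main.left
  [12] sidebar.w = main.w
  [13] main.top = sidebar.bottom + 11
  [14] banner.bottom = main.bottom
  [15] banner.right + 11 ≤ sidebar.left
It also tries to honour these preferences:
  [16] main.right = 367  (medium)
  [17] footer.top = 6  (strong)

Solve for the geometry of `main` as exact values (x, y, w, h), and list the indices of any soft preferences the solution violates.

1. main.x = 152  [sidebar.left = main.left]
2. main.w = 215  [sidebar.w = main.w]
3. main.y = 317  [main.top = sidebar.bottom + 11]
4. main.h = 30  [banner.bottom = main.bottom]

main = (x=152, y=317, w=215, h=30)
violated soft preferences: 17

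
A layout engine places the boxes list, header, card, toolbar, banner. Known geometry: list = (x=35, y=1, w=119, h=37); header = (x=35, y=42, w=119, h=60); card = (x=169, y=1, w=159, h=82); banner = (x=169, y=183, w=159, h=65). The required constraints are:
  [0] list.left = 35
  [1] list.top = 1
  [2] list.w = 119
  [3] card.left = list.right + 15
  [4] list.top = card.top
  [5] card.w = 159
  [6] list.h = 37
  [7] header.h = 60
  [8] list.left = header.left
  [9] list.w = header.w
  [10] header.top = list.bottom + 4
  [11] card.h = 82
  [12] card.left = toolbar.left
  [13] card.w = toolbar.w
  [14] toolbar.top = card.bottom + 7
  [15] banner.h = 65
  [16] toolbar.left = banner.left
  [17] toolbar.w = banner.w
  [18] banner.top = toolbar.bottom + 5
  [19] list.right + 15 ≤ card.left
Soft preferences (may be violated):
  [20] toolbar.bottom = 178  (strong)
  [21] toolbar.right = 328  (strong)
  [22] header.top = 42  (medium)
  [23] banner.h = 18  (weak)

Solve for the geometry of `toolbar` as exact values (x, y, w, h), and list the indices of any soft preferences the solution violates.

toolbar = (x=169, y=90, w=159, h=88)
violated soft preferences: 23

1. toolbar.x = 169  [card.left = toolbar.left]
2. toolbar.w = 159  [card.w = toolbar.w]
3. toolbar.y = 90  [toolbar.top = card.bottom + 7]
4. toolbar.h = 88  [banner.top = toolbar.bottom + 5]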